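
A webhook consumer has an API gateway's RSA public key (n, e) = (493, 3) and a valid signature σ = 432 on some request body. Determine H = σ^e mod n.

σ^3 mod 493 = 292

292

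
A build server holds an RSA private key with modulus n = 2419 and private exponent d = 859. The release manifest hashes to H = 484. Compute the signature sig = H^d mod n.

H^2 ≡ 484^2 = 234256 ≡ 2032
H^4 ≡ 2032^2 = 4129024 ≡ 2210
H^8 ≡ 2210^2 = 4884100 ≡ 139
H^16 ≡ 139^2 = 19321 ≡ 2388
H^32 ≡ 2388^2 = 5702544 ≡ 961
H^64 ≡ 961^2 = 923521 ≡ 1882
H^128 ≡ 1882^2 = 3541924 ≡ 508
H^256 ≡ 508^2 = 258064 ≡ 1650
H^512 ≡ 1650^2 = 2722500 ≡ 1125
859 = 512 + 256 + 64 + 16 + 8 + 2 + 1, so H^859 ≡ 1125·1650·1882·2388·139·2032·484 ≡ 374 (mod 2419)

374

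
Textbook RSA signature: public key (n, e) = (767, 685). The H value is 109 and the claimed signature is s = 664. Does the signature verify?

Squares mod 767: s^1≡664, s^2≡638, s^4≡534, s^8≡599, s^16≡612, s^32≡248, s^64≡144, s^128≡27, s^256≡729, s^512≡677
685 = 512 + 128 + 32 + 8 + 4 + 1, so s^685 ≡ 677·27·248·599·534·664 ≡ 53 (mod 767)
s^685 mod 767 = 53, but H = 109.

does not verify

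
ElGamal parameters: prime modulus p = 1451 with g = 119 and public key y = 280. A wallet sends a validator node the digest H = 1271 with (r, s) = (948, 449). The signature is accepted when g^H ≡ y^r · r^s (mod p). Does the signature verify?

Left side g^H mod p:
119^2 = 14161 ≡ 1102
119^4 ≡ 1102^2 = 1214404 ≡ 1368
119^8 ≡ 1368^2 = 1871424 ≡ 1085
119^16 ≡ 1085^2 = 1177225 ≡ 464
119^32 ≡ 464^2 = 215296 ≡ 548
119^64 ≡ 548^2 = 300304 ≡ 1398
119^128 ≡ 1398^2 = 1954404 ≡ 1358
119^256 ≡ 1358^2 = 1844164 ≡ 1394
119^512 ≡ 1394^2 = 1943236 ≡ 347
119^1024 ≡ 347^2 = 120409 ≡ 1427
1271 = 1024 + 128 + 64 + 32 + 16 + 4 + 2 + 1, so 119^1271 ≡ 1427·1358·1398·548·464·1368·1102·119 ≡ 1394 (mod 1451)
Right side y^r · r^s mod p:
280^2 = 78400 ≡ 46
280^4 ≡ 46^2 = 2116 ≡ 665
280^8 ≡ 665^2 = 442225 ≡ 1121
280^16 ≡ 1121^2 = 1256641 ≡ 75
280^32 ≡ 75^2 = 5625 ≡ 1272
280^64 ≡ 1272^2 = 1617984 ≡ 119
280^128 ≡ 119^2 = 14161 ≡ 1102
280^256 ≡ 1102^2 = 1214404 ≡ 1368
280^512 ≡ 1368^2 = 1871424 ≡ 1085
948 = 512 + 256 + 128 + 32 + 16 + 4, so 280^948 ≡ 1085·1368·1102·1272·75·665 ≡ 541 (mod 1451)
948^2 = 898704 ≡ 535
948^4 ≡ 535^2 = 286225 ≡ 378
948^8 ≡ 378^2 = 142884 ≡ 686
948^16 ≡ 686^2 = 470596 ≡ 472
948^32 ≡ 472^2 = 222784 ≡ 781
948^64 ≡ 781^2 = 609961 ≡ 541
948^128 ≡ 541^2 = 292681 ≡ 1030
948^256 ≡ 1030^2 = 1060900 ≡ 219
449 = 256 + 128 + 64 + 1, so 948^449 ≡ 219·1030·541·948 ≡ 1121 (mod 1451)
541·1121 = 606461 ≡ 1394 (mod 1451)
1394 ≡ 1394 (mod 1451), so the signature is genuine.

verifies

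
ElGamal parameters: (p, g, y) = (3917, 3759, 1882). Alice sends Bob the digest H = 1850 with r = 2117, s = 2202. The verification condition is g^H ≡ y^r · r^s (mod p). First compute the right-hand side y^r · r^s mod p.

2582

1882^2117 mod 3917 = 3038
2117^2202 mod 3917 = 563
y^r · r^s ≡ 3038·563 = 1710394 ≡ 2582 (mod 3917)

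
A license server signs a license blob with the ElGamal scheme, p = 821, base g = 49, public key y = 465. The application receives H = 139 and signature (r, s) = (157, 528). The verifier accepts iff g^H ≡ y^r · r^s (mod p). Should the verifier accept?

accept

Left side g^H mod p:
49^2 = 2401 ≡ 759
49^4 ≡ 759^2 = 576081 ≡ 560
49^8 ≡ 560^2 = 313600 ≡ 799
49^16 ≡ 799^2 = 638401 ≡ 484
49^32 ≡ 484^2 = 234256 ≡ 271
49^64 ≡ 271^2 = 73441 ≡ 372
49^128 ≡ 372^2 = 138384 ≡ 456
139 = 128 + 8 + 2 + 1, so 49^139 ≡ 456·799·759·49 ≡ 54 (mod 821)
Right side y^r · r^s mod p:
465^2 = 216225 ≡ 302
465^4 ≡ 302^2 = 91204 ≡ 73
465^8 ≡ 73^2 = 5329 ≡ 403
465^16 ≡ 403^2 = 162409 ≡ 672
465^32 ≡ 672^2 = 451584 ≡ 34
465^64 ≡ 34^2 = 1156 ≡ 335
465^128 ≡ 335^2 = 112225 ≡ 569
157 = 128 + 16 + 8 + 4 + 1, so 465^157 ≡ 569·672·403·73·465 ≡ 475 (mod 821)
157^2 = 24649 ≡ 19
157^4 ≡ 19^2 = 361
157^8 ≡ 361^2 = 130321 ≡ 603
157^16 ≡ 603^2 = 363609 ≡ 727
157^32 ≡ 727^2 = 528529 ≡ 626
157^64 ≡ 626^2 = 391876 ≡ 259
157^128 ≡ 259^2 = 67081 ≡ 580
157^256 ≡ 580^2 = 336400 ≡ 611
157^512 ≡ 611^2 = 373321 ≡ 587
528 = 512 + 16, so 157^528 ≡ 587·727 ≡ 650 (mod 821)
475·650 = 308750 ≡ 54 (mod 821)
54 ≡ 54 (mod 821), so the signature is genuine.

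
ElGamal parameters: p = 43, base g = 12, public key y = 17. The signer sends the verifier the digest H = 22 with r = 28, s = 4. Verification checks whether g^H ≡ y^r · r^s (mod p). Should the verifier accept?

accept

Left side g^H mod p:
12^22 mod 43 = 31
Right side y^r · r^s mod p:
17^28 mod 43 = 36
28^4 mod 43 = 14
36·14 = 504 ≡ 31 (mod 43)
31 ≡ 31 (mod 43), so the signature is genuine.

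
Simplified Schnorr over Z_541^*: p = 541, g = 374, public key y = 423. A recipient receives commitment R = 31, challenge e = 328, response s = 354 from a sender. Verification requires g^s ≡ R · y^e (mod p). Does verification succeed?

passes

g^s mod p:
374^2 = 139876 ≡ 298
374^4 ≡ 298^2 = 88804 ≡ 80
374^8 ≡ 80^2 = 6400 ≡ 449
374^16 ≡ 449^2 = 201601 ≡ 349
374^32 ≡ 349^2 = 121801 ≡ 76
374^64 ≡ 76^2 = 5776 ≡ 366
374^128 ≡ 366^2 = 133956 ≡ 329
374^256 ≡ 329^2 = 108241 ≡ 41
354 = 256 + 64 + 32 + 2, so 374^354 ≡ 41·366·76·298 ≡ 229 (mod 541)
R · y^e mod p:
423^2 = 178929 ≡ 399
423^4 ≡ 399^2 = 159201 ≡ 147
423^8 ≡ 147^2 = 21609 ≡ 510
423^16 ≡ 510^2 = 260100 ≡ 420
423^32 ≡ 420^2 = 176400 ≡ 34
423^64 ≡ 34^2 = 1156 ≡ 74
423^128 ≡ 74^2 = 5476 ≡ 66
423^256 ≡ 66^2 = 4356 ≡ 28
328 = 256 + 64 + 8, so 423^328 ≡ 28·74·510 ≡ 147 (mod 541)
31·147 = 4557 ≡ 229 (mod 541)
229 ≡ 229 (mod 541); signature holds.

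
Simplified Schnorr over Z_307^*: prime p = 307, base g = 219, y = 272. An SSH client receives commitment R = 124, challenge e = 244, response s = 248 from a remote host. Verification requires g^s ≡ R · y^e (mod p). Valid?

g^s mod p:
219^2 = 47961 ≡ 69
219^4 ≡ 69^2 = 4761 ≡ 156
219^8 ≡ 156^2 = 24336 ≡ 83
219^16 ≡ 83^2 = 6889 ≡ 135
219^32 ≡ 135^2 = 18225 ≡ 112
219^64 ≡ 112^2 = 12544 ≡ 264
219^128 ≡ 264^2 = 69696 ≡ 7
248 = 128 + 64 + 32 + 16 + 8, so 219^248 ≡ 7·264·112·135·83 ≡ 278 (mod 307)
R · y^e mod p:
272^2 = 73984 ≡ 304
272^4 ≡ 304^2 = 92416 ≡ 9
272^8 ≡ 9^2 = 81
272^16 ≡ 81^2 = 6561 ≡ 114
272^32 ≡ 114^2 = 12996 ≡ 102
272^64 ≡ 102^2 = 10404 ≡ 273
272^128 ≡ 273^2 = 74529 ≡ 235
244 = 128 + 64 + 32 + 16 + 4, so 272^244 ≡ 235·273·102·114·9 ≡ 280 (mod 307)
124·280 = 34720 ≡ 29 (mod 307)
278 ≠ 29; the check fails.

no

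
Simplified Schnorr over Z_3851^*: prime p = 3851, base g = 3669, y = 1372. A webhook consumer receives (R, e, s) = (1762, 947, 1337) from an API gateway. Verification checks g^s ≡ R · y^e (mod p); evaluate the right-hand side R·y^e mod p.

2162

1372^2 = 1882384 ≡ 3096
1372^4 ≡ 3096^2 = 9585216 ≡ 77
1372^8 ≡ 77^2 = 5929 ≡ 2078
1372^16 ≡ 2078^2 = 4318084 ≡ 1113
1372^32 ≡ 1113^2 = 1238769 ≡ 2598
1372^64 ≡ 2598^2 = 6749604 ≡ 2652
1372^128 ≡ 2652^2 = 7033104 ≡ 1178
1372^256 ≡ 1178^2 = 1387684 ≡ 1324
1372^512 ≡ 1324^2 = 1752976 ≡ 771
947 = 512 + 256 + 128 + 32 + 16 + 2 + 1, so 1372^947 ≡ 771·1324·1178·2598·1113·3096·1372 ≡ 3826 (mod 3851)
R · y^e ≡ 1762·3826 = 6741412 ≡ 2162 (mod 3851)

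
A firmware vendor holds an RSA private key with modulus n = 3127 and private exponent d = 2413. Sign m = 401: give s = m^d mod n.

m^2 ≡ 401^2 = 160801 ≡ 1324
m^4 ≡ 1324^2 = 1752976 ≡ 1856
m^8 ≡ 1856^2 = 3444736 ≡ 1909
m^16 ≡ 1909^2 = 3644281 ≡ 1326
m^32 ≡ 1326^2 = 1758276 ≡ 902
m^64 ≡ 902^2 = 813604 ≡ 584
m^128 ≡ 584^2 = 341056 ≡ 213
m^256 ≡ 213^2 = 45369 ≡ 1591
m^512 ≡ 1591^2 = 2531281 ≡ 1538
m^1024 ≡ 1538^2 = 2365444 ≡ 1432
m^2048 ≡ 1432^2 = 2050624 ≡ 2439
2413 = 2048 + 256 + 64 + 32 + 8 + 4 + 1, so m^2413 ≡ 2439·1591·584·902·1909·1856·401 ≡ 242 (mod 3127)

242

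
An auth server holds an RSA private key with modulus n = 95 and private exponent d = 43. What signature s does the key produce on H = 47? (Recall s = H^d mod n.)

H^43 mod 95 = 23

23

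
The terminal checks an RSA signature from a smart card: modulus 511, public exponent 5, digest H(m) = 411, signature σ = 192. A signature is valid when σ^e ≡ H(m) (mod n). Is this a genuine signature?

genuine

Squares mod 511: σ^1≡192, σ^2≡72, σ^4≡74
5 = 4 + 1, so σ^5 ≡ 74·192 ≡ 411 (mod 511)
Since 411 equals the digest 411, verification succeeds.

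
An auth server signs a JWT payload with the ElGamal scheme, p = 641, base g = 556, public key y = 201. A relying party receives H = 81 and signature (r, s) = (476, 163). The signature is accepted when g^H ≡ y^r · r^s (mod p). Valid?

no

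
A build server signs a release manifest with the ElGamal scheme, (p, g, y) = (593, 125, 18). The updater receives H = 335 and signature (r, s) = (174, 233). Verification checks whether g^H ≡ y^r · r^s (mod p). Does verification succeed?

fails

Left side g^H mod p:
125^335 mod 593 = 370
Right side y^r · r^s mod p:
18^174 mod 593 = 278
174^233 mod 593 = 186
278·186 = 51708 ≡ 117 (mod 593)
370 ≠ 117, so verification fails.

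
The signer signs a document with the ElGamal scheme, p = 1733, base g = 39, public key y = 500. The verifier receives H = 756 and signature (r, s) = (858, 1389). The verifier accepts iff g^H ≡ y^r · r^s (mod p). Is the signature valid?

invalid

Left side g^H mod p:
39^2 = 1521
39^4 ≡ 1521^2 = 2313441 ≡ 1619
39^8 ≡ 1619^2 = 2621161 ≡ 865
39^16 ≡ 865^2 = 748225 ≡ 1302
39^32 ≡ 1302^2 = 1695204 ≡ 330
39^64 ≡ 330^2 = 108900 ≡ 1454
39^128 ≡ 1454^2 = 2114116 ≡ 1589
39^256 ≡ 1589^2 = 2524921 ≡ 1673
39^512 ≡ 1673^2 = 2798929 ≡ 134
756 = 512 + 128 + 64 + 32 + 16 + 4, so 39^756 ≡ 134·1589·1454·330·1302·1619 ≡ 105 (mod 1733)
Right side y^r · r^s mod p:
500^2 = 250000 ≡ 448
500^4 ≡ 448^2 = 200704 ≡ 1409
500^8 ≡ 1409^2 = 1985281 ≡ 996
500^16 ≡ 996^2 = 992016 ≡ 740
500^32 ≡ 740^2 = 547600 ≡ 1705
500^64 ≡ 1705^2 = 2907025 ≡ 784
500^128 ≡ 784^2 = 614656 ≡ 1174
500^256 ≡ 1174^2 = 1378276 ≡ 541
500^512 ≡ 541^2 = 292681 ≡ 1537
858 = 512 + 256 + 64 + 16 + 8 + 2, so 500^858 ≡ 1537·541·784·740·996·448 ≡ 823 (mod 1733)
858^2 = 736164 ≡ 1372
858^4 ≡ 1372^2 = 1882384 ≡ 346
858^8 ≡ 346^2 = 119716 ≡ 139
858^16 ≡ 139^2 = 19321 ≡ 258
858^32 ≡ 258^2 = 66564 ≡ 710
858^64 ≡ 710^2 = 504100 ≡ 1530
858^128 ≡ 1530^2 = 2340900 ≡ 1350
858^256 ≡ 1350^2 = 1822500 ≡ 1117
858^512 ≡ 1117^2 = 1247689 ≡ 1662
858^1024 ≡ 1662^2 = 2762244 ≡ 1575
1389 = 1024 + 256 + 64 + 32 + 8 + 4 + 1, so 858^1389 ≡ 1575·1117·1530·710·139·346·858 ≡ 1451 (mod 1733)
823·1451 = 1194173 ≡ 136 (mod 1733)
105 ≠ 136, so verification fails.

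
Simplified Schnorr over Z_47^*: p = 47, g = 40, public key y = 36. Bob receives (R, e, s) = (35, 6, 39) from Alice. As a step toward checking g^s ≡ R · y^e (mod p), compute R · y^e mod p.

36^6 mod 47 = 37
R · y^e ≡ 35·37 = 1295 ≡ 26 (mod 47)

26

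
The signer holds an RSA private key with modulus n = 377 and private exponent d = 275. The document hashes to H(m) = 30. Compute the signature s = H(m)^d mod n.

(H(m))^2 ≡ 30^2 = 900 ≡ 146
(H(m))^4 ≡ 146^2 = 21316 ≡ 204
(H(m))^8 ≡ 204^2 = 41616 ≡ 146
(H(m))^16 ≡ 146^2 = 21316 ≡ 204
(H(m))^32 ≡ 204^2 = 41616 ≡ 146
(H(m))^64 ≡ 146^2 = 21316 ≡ 204
(H(m))^128 ≡ 204^2 = 41616 ≡ 146
(H(m))^256 ≡ 146^2 = 21316 ≡ 204
275 = 256 + 16 + 2 + 1, so (H(m))^275 ≡ 204·204·146·30 ≡ 88 (mod 377)

88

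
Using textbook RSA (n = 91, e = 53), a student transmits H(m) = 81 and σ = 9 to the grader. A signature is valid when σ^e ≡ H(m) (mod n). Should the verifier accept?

accept

σ^2 ≡ 9^2 = 81
σ^4 ≡ 81^2 = 6561 ≡ 9
σ^8 ≡ 9^2 = 81
σ^16 ≡ 81^2 = 6561 ≡ 9
σ^32 ≡ 9^2 = 81
53 = 32 + 16 + 4 + 1, so σ^53 ≡ 81·9·9·9 ≡ 81 (mod 91)
81 = H(m), so the signature checks out.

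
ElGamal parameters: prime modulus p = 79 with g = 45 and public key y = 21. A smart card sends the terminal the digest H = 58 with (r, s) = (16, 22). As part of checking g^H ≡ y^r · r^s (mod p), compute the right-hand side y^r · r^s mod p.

25

21^2 = 441 ≡ 46
21^4 ≡ 46^2 = 2116 ≡ 62
21^8 ≡ 62^2 = 3844 ≡ 52
21^16 ≡ 52^2 = 2704 ≡ 18
16^2 = 256 ≡ 19
16^4 ≡ 19^2 = 361 ≡ 45
16^8 ≡ 45^2 = 2025 ≡ 50
16^16 ≡ 50^2 = 2500 ≡ 51
22 = 16 + 4 + 2, so 16^22 ≡ 51·45·19 ≡ 76 (mod 79)
y^r · r^s ≡ 18·76 = 1368 ≡ 25 (mod 79)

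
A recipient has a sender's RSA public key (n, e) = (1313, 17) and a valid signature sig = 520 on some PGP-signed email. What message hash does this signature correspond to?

572

sig^2 ≡ 520^2 = 270400 ≡ 1235
sig^4 ≡ 1235^2 = 1525225 ≡ 832
sig^8 ≡ 832^2 = 692224 ≡ 273
sig^16 ≡ 273^2 = 74529 ≡ 1001
17 = 16 + 1, so sig^17 ≡ 1001·520 ≡ 572 (mod 1313)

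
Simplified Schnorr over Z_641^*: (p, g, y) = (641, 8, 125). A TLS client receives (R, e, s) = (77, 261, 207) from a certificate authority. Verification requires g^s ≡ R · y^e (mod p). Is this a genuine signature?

g^s mod p:
8^2 = 64
8^4 ≡ 64^2 = 4096 ≡ 250
8^8 ≡ 250^2 = 62500 ≡ 323
8^16 ≡ 323^2 = 104329 ≡ 487
8^32 ≡ 487^2 = 237169 ≡ 640
8^64 ≡ 640^2 = 409600 ≡ 1
8^128 ≡ 1^2 = 1
207 = 128 + 64 + 8 + 4 + 2 + 1, so 8^207 ≡ 1·1·323·250·64·8 ≡ 141 (mod 641)
R · y^e mod p:
125^2 = 15625 ≡ 241
125^4 ≡ 241^2 = 58081 ≡ 391
125^8 ≡ 391^2 = 152881 ≡ 323
125^16 ≡ 323^2 = 104329 ≡ 487
125^32 ≡ 487^2 = 237169 ≡ 640
125^64 ≡ 640^2 = 409600 ≡ 1
125^128 ≡ 1^2 = 1
125^256 ≡ 1^2 = 1
261 = 256 + 4 + 1, so 125^261 ≡ 1·391·125 ≡ 159 (mod 641)
77·159 = 12243 ≡ 64 (mod 641)
141 ≠ 64; the check fails.

forged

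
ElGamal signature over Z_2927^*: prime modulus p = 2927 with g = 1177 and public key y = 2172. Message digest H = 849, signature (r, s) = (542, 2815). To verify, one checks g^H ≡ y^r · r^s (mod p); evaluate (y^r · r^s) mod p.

1507

2172^2 = 4717584 ≡ 2187
2172^4 ≡ 2187^2 = 4782969 ≡ 251
2172^8 ≡ 251^2 = 63001 ≡ 1534
2172^16 ≡ 1534^2 = 2353156 ≡ 2775
2172^32 ≡ 2775^2 = 7700625 ≡ 2615
2172^64 ≡ 2615^2 = 6838225 ≡ 753
2172^128 ≡ 753^2 = 567009 ≡ 2098
2172^256 ≡ 2098^2 = 4401604 ≡ 2323
2172^512 ≡ 2323^2 = 5396329 ≡ 1868
542 = 512 + 16 + 8 + 4 + 2, so 2172^542 ≡ 1868·2775·1534·251·2187 ≡ 2259 (mod 2927)
542^2 = 293764 ≡ 1064
542^4 ≡ 1064^2 = 1132096 ≡ 2274
542^8 ≡ 2274^2 = 5171076 ≡ 1994
542^16 ≡ 1994^2 = 3976036 ≡ 1170
542^32 ≡ 1170^2 = 1368900 ≡ 1991
542^64 ≡ 1991^2 = 3964081 ≡ 923
542^128 ≡ 923^2 = 851929 ≡ 172
542^256 ≡ 172^2 = 29584 ≡ 314
542^512 ≡ 314^2 = 98596 ≡ 2005
542^1024 ≡ 2005^2 = 4020025 ≡ 1254
542^2048 ≡ 1254^2 = 1572516 ≡ 717
2815 = 2048 + 512 + 128 + 64 + 32 + 16 + 8 + 4 + 2 + 1, so 542^2815 ≡ 717·2005·172·923·1991·1170·1994·2274·1064·542 ≡ 896 (mod 2927)
y^r · r^s ≡ 2259·896 = 2024064 ≡ 1507 (mod 2927)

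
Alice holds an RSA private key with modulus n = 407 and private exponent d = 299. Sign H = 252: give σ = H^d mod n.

395

H^2 ≡ 252^2 = 63504 ≡ 12
H^4 ≡ 12^2 = 144
H^8 ≡ 144^2 = 20736 ≡ 386
H^16 ≡ 386^2 = 148996 ≡ 34
H^32 ≡ 34^2 = 1156 ≡ 342
H^64 ≡ 342^2 = 116964 ≡ 155
H^128 ≡ 155^2 = 24025 ≡ 12
H^256 ≡ 12^2 = 144
299 = 256 + 32 + 8 + 2 + 1, so H^299 ≡ 144·342·386·12·252 ≡ 395 (mod 407)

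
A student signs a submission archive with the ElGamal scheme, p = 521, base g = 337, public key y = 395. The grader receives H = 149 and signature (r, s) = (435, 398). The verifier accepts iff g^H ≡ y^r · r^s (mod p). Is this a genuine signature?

genuine

Left side g^H mod p:
337^2 = 113569 ≡ 512
337^4 ≡ 512^2 = 262144 ≡ 81
337^8 ≡ 81^2 = 6561 ≡ 309
337^16 ≡ 309^2 = 95481 ≡ 138
337^32 ≡ 138^2 = 19044 ≡ 288
337^64 ≡ 288^2 = 82944 ≡ 105
337^128 ≡ 105^2 = 11025 ≡ 84
149 = 128 + 16 + 4 + 1, so 337^149 ≡ 84·138·81·337 ≡ 79 (mod 521)
Right side y^r · r^s mod p:
395^2 = 156025 ≡ 246
395^4 ≡ 246^2 = 60516 ≡ 80
395^8 ≡ 80^2 = 6400 ≡ 148
395^16 ≡ 148^2 = 21904 ≡ 22
395^32 ≡ 22^2 = 484
395^64 ≡ 484^2 = 234256 ≡ 327
395^128 ≡ 327^2 = 106929 ≡ 124
395^256 ≡ 124^2 = 15376 ≡ 267
435 = 256 + 128 + 32 + 16 + 2 + 1, so 395^435 ≡ 267·124·484·22·246·395 ≡ 274 (mod 521)
435^2 = 189225 ≡ 102
435^4 ≡ 102^2 = 10404 ≡ 505
435^8 ≡ 505^2 = 255025 ≡ 256
435^16 ≡ 256^2 = 65536 ≡ 411
435^32 ≡ 411^2 = 168921 ≡ 117
435^64 ≡ 117^2 = 13689 ≡ 143
435^128 ≡ 143^2 = 20449 ≡ 130
435^256 ≡ 130^2 = 16900 ≡ 228
398 = 256 + 128 + 8 + 4 + 2, so 435^398 ≡ 228·130·256·505·102 ≡ 276 (mod 521)
274·276 = 75624 ≡ 79 (mod 521)
79 ≡ 79 (mod 521), so the signature is genuine.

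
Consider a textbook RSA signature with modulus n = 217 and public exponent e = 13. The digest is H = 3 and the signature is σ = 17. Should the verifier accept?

Squares mod 217: σ^1≡17, σ^2≡72, σ^4≡193, σ^8≡142
13 = 8 + 4 + 1, so σ^13 ≡ 142·193·17 ≡ 3 (mod 217)
3 = H, so the signature checks out.

accept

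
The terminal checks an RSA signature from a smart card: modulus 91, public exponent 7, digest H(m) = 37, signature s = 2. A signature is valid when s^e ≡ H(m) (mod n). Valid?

yes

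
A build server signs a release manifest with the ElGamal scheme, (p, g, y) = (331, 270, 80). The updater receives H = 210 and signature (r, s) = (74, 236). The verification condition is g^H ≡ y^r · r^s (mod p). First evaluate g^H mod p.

270^2 = 72900 ≡ 80
270^4 ≡ 80^2 = 6400 ≡ 111
270^8 ≡ 111^2 = 12321 ≡ 74
270^16 ≡ 74^2 = 5476 ≡ 180
270^32 ≡ 180^2 = 32400 ≡ 293
270^64 ≡ 293^2 = 85849 ≡ 120
270^128 ≡ 120^2 = 14400 ≡ 167
210 = 128 + 64 + 16 + 2, so 270^210 ≡ 167·120·180·80 ≡ 270 (mod 331)

270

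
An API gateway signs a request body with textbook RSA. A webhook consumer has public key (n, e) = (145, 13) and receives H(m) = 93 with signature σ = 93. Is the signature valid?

invalid

σ^2 ≡ 93^2 = 8649 ≡ 94
σ^4 ≡ 94^2 = 8836 ≡ 136
σ^8 ≡ 136^2 = 18496 ≡ 81
13 = 8 + 4 + 1, so σ^13 ≡ 81·136·93 ≡ 63 (mod 145)
σ^13 mod 145 = 63, but H(m) = 93.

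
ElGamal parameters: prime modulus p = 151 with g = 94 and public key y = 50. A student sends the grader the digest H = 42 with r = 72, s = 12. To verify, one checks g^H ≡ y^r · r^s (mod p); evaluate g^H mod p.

94^2 = 8836 ≡ 78
94^4 ≡ 78^2 = 6084 ≡ 44
94^8 ≡ 44^2 = 1936 ≡ 124
94^16 ≡ 124^2 = 15376 ≡ 125
94^32 ≡ 125^2 = 15625 ≡ 72
42 = 32 + 8 + 2, so 94^42 ≡ 72·124·78 ≡ 123 (mod 151)

123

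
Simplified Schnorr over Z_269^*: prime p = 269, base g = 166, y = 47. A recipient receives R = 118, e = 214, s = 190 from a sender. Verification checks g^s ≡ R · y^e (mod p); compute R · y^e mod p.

47^2 = 2209 ≡ 57
47^4 ≡ 57^2 = 3249 ≡ 21
47^8 ≡ 21^2 = 441 ≡ 172
47^16 ≡ 172^2 = 29584 ≡ 263
47^32 ≡ 263^2 = 69169 ≡ 36
47^64 ≡ 36^2 = 1296 ≡ 220
47^128 ≡ 220^2 = 48400 ≡ 249
214 = 128 + 64 + 16 + 4 + 2, so 47^214 ≡ 249·220·263·21·57 ≡ 25 (mod 269)
R · y^e ≡ 118·25 = 2950 ≡ 260 (mod 269)

260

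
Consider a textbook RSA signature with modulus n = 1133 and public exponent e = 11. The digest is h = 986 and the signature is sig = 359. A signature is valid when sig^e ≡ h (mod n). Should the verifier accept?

accept

sig^2 ≡ 359^2 = 128881 ≡ 852
sig^4 ≡ 852^2 = 725904 ≡ 784
sig^8 ≡ 784^2 = 614656 ≡ 570
11 = 8 + 2 + 1, so sig^11 ≡ 570·852·359 ≡ 986 (mod 1133)
986 = h, so the signature checks out.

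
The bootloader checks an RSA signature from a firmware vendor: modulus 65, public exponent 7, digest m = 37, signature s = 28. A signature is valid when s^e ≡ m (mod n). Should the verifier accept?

s^2 ≡ 28^2 = 784 ≡ 4
s^4 ≡ 4^2 = 16
7 = 4 + 2 + 1, so s^7 ≡ 16·4·28 ≡ 37 (mod 65)
Since 37 equals the digest 37, verification succeeds.

accept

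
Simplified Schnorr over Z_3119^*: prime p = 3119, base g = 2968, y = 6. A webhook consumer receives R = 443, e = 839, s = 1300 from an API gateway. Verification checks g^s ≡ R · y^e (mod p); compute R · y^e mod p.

1358

6^2 = 36
6^4 ≡ 36^2 = 1296
6^8 ≡ 1296^2 = 1679616 ≡ 1594
6^16 ≡ 1594^2 = 2540836 ≡ 1970
6^32 ≡ 1970^2 = 3880900 ≡ 864
6^64 ≡ 864^2 = 746496 ≡ 1055
6^128 ≡ 1055^2 = 1113025 ≡ 2661
6^256 ≡ 2661^2 = 7080921 ≡ 791
6^512 ≡ 791^2 = 625681 ≡ 1881
839 = 512 + 256 + 64 + 4 + 2 + 1, so 6^839 ≡ 1881·791·1055·1296·36·6 ≡ 165 (mod 3119)
R · y^e ≡ 443·165 = 73095 ≡ 1358 (mod 3119)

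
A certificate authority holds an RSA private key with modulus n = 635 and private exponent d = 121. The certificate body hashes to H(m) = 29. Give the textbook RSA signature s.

499

(H(m))^2 ≡ 29^2 = 841 ≡ 206
(H(m))^4 ≡ 206^2 = 42436 ≡ 526
(H(m))^8 ≡ 526^2 = 276676 ≡ 451
(H(m))^16 ≡ 451^2 = 203401 ≡ 201
(H(m))^32 ≡ 201^2 = 40401 ≡ 396
(H(m))^64 ≡ 396^2 = 156816 ≡ 606
121 = 64 + 32 + 16 + 8 + 1, so (H(m))^121 ≡ 606·396·201·451·29 ≡ 499 (mod 635)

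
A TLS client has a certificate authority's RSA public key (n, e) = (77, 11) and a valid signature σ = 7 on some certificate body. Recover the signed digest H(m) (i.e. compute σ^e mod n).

7

σ^11 mod 77 = 7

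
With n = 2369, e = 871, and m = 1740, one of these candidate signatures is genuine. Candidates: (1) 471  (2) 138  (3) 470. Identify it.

Candidate 1: Squares mod 2369: 471^1≡471, 471^2≡1524, 471^4≡956, 471^8≡1871, 471^16≡1628, 471^32≡1842, 471^64≡556, 471^128≡1166, 471^256≡2119, 471^512≡906; 871 = 512 + 256 + 64 + 32 + 4 + 2 + 1, so 471^871 ≡ 906·2119·556·1842·956·1524·471 ≡ 132 (mod 2369)
Candidate 2: Squares mod 2369: 138^1≡138, 138^2≡92, 138^4≡1357, 138^8≡736, 138^16≡1564, 138^32≡1288, 138^64≡644, 138^128≡161, 138^256≡2231, 138^512≡92; 871 = 512 + 256 + 64 + 32 + 4 + 2 + 1, so 138^871 ≡ 92·2231·644·1288·1357·92·138 ≡ 1012 (mod 2369)
Candidate 3: Squares mod 2369: 470^1≡470, 470^2≡583, 470^4≡1122, 470^8≡945, 470^16≡2281, 470^32≡637, 470^64≡670, 470^128≡1159, 470^256≡58, 470^512≡995; 871 = 512 + 256 + 64 + 32 + 4 + 2 + 1, so 470^871 ≡ 995·58·670·637·1122·583·470 ≡ 1740 (mod 2369)
  → matches m = 1740

3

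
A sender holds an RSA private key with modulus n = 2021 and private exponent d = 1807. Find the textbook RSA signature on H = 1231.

H^1807 mod 2021 = 27

27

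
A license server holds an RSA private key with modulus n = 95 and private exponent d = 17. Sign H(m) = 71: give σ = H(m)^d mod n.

Squares mod 95: (H(m))^1≡71, (H(m))^2≡6, (H(m))^4≡36, (H(m))^8≡61, (H(m))^16≡16
17 = 16 + 1, so (H(m))^17 ≡ 16·71 ≡ 91 (mod 95)

91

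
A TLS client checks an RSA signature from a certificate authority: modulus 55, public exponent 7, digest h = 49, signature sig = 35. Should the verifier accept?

reject

sig^2 ≡ 35^2 = 1225 ≡ 15
sig^4 ≡ 15^2 = 225 ≡ 5
7 = 4 + 2 + 1, so sig^7 ≡ 5·15·35 ≡ 40 (mod 55)
40 ≠ 49, so verification fails.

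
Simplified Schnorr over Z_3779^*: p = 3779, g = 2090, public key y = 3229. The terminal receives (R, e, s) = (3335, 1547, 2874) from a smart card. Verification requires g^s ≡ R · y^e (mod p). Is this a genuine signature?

genuine

g^s mod p:
2090^2 = 4368100 ≡ 3355
2090^4 ≡ 3355^2 = 11256025 ≡ 2163
2090^8 ≡ 2163^2 = 4678569 ≡ 167
2090^16 ≡ 167^2 = 27889 ≡ 1436
2090^32 ≡ 1436^2 = 2062096 ≡ 2541
2090^64 ≡ 2541^2 = 6456681 ≡ 2149
2090^128 ≡ 2149^2 = 4618201 ≡ 263
2090^256 ≡ 263^2 = 69169 ≡ 1147
2090^512 ≡ 1147^2 = 1315609 ≡ 517
2090^1024 ≡ 517^2 = 267289 ≡ 2759
2090^2048 ≡ 2759^2 = 7612081 ≡ 1175
2874 = 2048 + 512 + 256 + 32 + 16 + 8 + 2, so 2090^2874 ≡ 1175·517·1147·2541·1436·167·3355 ≡ 3672 (mod 3779)
R · y^e mod p:
3229^2 = 10426441 ≡ 180
3229^4 ≡ 180^2 = 32400 ≡ 2168
3229^8 ≡ 2168^2 = 4700224 ≡ 2927
3229^16 ≡ 2927^2 = 8567329 ≡ 336
3229^32 ≡ 336^2 = 112896 ≡ 3305
3229^64 ≡ 3305^2 = 10923025 ≡ 1715
3229^128 ≡ 1715^2 = 2941225 ≡ 1163
3229^256 ≡ 1163^2 = 1352569 ≡ 3466
3229^512 ≡ 3466^2 = 12013156 ≡ 3494
3229^1024 ≡ 3494^2 = 12208036 ≡ 1866
1547 = 1024 + 512 + 8 + 2 + 1, so 3229^1547 ≡ 1866·3494·2927·180·3229 ≡ 196 (mod 3779)
3335·196 = 653660 ≡ 3672 (mod 3779)
3672 ≡ 3672 (mod 3779); signature holds.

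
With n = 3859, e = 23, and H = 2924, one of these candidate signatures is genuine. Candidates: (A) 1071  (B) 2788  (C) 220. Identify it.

A

Candidate A: Squares mod 3859: 1071^1≡1071, 1071^2≡918, 1071^4≡1462, 1071^8≡3417, 1071^16≡2414; 23 = 16 + 4 + 2 + 1, so 1071^23 ≡ 2414·1462·918·1071 ≡ 2924 (mod 3859)
  → matches H = 2924
Candidate B: Squares mod 3859: 2788^1≡2788, 2788^2≡918, 2788^4≡1462, 2788^8≡3417, 2788^16≡2414; 23 = 16 + 4 + 2 + 1, so 2788^23 ≡ 2414·1462·918·2788 ≡ 935 (mod 3859)
Candidate C: Squares mod 3859: 220^1≡220, 220^2≡2092, 220^4≡358, 220^8≡817, 220^16≡3741; 23 = 16 + 4 + 2 + 1, so 220^23 ≡ 3741·358·2092·220 ≡ 509 (mod 3859)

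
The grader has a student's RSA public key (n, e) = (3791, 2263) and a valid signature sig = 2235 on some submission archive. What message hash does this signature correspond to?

1715

Squares mod 3791: sig^1≡2235, sig^2≡2478, sig^4≡2855, sig^8≡375, sig^16≡358, sig^32≡3061, sig^64≡2160, sig^128≡2670, sig^256≡1820, sig^512≡2857, sig^1024≡426, sig^2048≡3299
2263 = 2048 + 128 + 64 + 16 + 4 + 2 + 1, so sig^2263 ≡ 3299·2670·2160·358·2855·2478·2235 ≡ 1715 (mod 3791)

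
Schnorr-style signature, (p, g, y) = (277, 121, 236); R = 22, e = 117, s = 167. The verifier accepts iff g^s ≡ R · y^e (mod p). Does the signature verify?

verifies

g^s mod p:
121^167 mod 277 = 141
R · y^e mod p:
236^117 mod 277 = 19
22·19 = 418 ≡ 141 (mod 277)
141 ≡ 141 (mod 277); signature holds.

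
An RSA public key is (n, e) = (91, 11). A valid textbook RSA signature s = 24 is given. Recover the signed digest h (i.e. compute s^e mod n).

Squares mod 91: s^1≡24, s^2≡30, s^4≡81, s^8≡9
11 = 8 + 2 + 1, so s^11 ≡ 9·30·24 ≡ 19 (mod 91)

19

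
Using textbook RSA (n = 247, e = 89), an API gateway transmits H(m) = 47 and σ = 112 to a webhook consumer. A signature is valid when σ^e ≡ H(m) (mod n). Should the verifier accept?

σ^2 ≡ 112^2 = 12544 ≡ 194
σ^4 ≡ 194^2 = 37636 ≡ 92
σ^8 ≡ 92^2 = 8464 ≡ 66
σ^16 ≡ 66^2 = 4356 ≡ 157
σ^32 ≡ 157^2 = 24649 ≡ 196
σ^64 ≡ 196^2 = 38416 ≡ 131
89 = 64 + 16 + 8 + 1, so σ^89 ≡ 131·157·66·112 ≡ 47 (mod 247)
47 = H(m), so the signature checks out.

accept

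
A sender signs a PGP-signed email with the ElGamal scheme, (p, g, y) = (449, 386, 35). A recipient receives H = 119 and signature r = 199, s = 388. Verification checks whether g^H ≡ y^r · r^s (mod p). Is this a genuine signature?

Left side g^H mod p:
386^2 = 148996 ≡ 377
386^4 ≡ 377^2 = 142129 ≡ 245
386^8 ≡ 245^2 = 60025 ≡ 308
386^16 ≡ 308^2 = 94864 ≡ 125
386^32 ≡ 125^2 = 15625 ≡ 359
386^64 ≡ 359^2 = 128881 ≡ 18
119 = 64 + 32 + 16 + 4 + 2 + 1, so 386^119 ≡ 18·359·125·245·377·386 ≡ 404 (mod 449)
Right side y^r · r^s mod p:
35^2 = 1225 ≡ 327
35^4 ≡ 327^2 = 106929 ≡ 67
35^8 ≡ 67^2 = 4489 ≡ 448
35^16 ≡ 448^2 = 200704 ≡ 1
35^32 ≡ 1^2 = 1
35^64 ≡ 1^2 = 1
35^128 ≡ 1^2 = 1
199 = 128 + 64 + 4 + 2 + 1, so 35^199 ≡ 1·1·67·327·35 ≡ 372 (mod 449)
199^2 = 39601 ≡ 89
199^4 ≡ 89^2 = 7921 ≡ 288
199^8 ≡ 288^2 = 82944 ≡ 328
199^16 ≡ 328^2 = 107584 ≡ 273
199^32 ≡ 273^2 = 74529 ≡ 444
199^64 ≡ 444^2 = 197136 ≡ 25
199^128 ≡ 25^2 = 625 ≡ 176
199^256 ≡ 176^2 = 30976 ≡ 444
388 = 256 + 128 + 4, so 199^388 ≡ 444·176·288 ≡ 245 (mod 449)
372·245 = 91140 ≡ 442 (mod 449)
404 ≠ 442, so verification fails.

forged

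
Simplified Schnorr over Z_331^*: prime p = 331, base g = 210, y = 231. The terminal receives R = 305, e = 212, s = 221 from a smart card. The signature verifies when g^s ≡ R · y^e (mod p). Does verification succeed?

passes

g^s mod p:
210^2 = 44100 ≡ 77
210^4 ≡ 77^2 = 5929 ≡ 302
210^8 ≡ 302^2 = 91204 ≡ 179
210^16 ≡ 179^2 = 32041 ≡ 265
210^32 ≡ 265^2 = 70225 ≡ 53
210^64 ≡ 53^2 = 2809 ≡ 161
210^128 ≡ 161^2 = 25921 ≡ 103
221 = 128 + 64 + 16 + 8 + 4 + 1, so 210^221 ≡ 103·161·265·179·302·210 ≡ 221 (mod 331)
R · y^e mod p:
231^2 = 53361 ≡ 70
231^4 ≡ 70^2 = 4900 ≡ 266
231^8 ≡ 266^2 = 70756 ≡ 253
231^16 ≡ 253^2 = 64009 ≡ 126
231^32 ≡ 126^2 = 15876 ≡ 319
231^64 ≡ 319^2 = 101761 ≡ 144
231^128 ≡ 144^2 = 20736 ≡ 214
212 = 128 + 64 + 16 + 4, so 231^212 ≡ 214·144·126·266 ≡ 157 (mod 331)
305·157 = 47885 ≡ 221 (mod 331)
221 ≡ 221 (mod 331); signature holds.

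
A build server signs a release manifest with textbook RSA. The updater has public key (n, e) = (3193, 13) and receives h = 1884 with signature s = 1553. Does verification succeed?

Squares mod 3193: s^1≡1553, s^2≡1094, s^4≡2654, s^8≡3151
13 = 8 + 4 + 1, so s^13 ≡ 3151·2654·1553 ≡ 1884 (mod 3193)
Since 1884 equals the digest 1884, verification succeeds.

passes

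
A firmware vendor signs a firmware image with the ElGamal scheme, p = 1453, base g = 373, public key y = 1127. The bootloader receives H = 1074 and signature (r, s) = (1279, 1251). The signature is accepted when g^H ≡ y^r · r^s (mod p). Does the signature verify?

Left side g^H mod p:
373^1074 mod 1453 = 1304
Right side y^r · r^s mod p:
1127^1279 mod 1453 = 142
1279^1251 mod 1453 = 110
142·110 = 15620 ≡ 1090 (mod 1453)
1304 ≠ 1090, so verification fails.

does not verify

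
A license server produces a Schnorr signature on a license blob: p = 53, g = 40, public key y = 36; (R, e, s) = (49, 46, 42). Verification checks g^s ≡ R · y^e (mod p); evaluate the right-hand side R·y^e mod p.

24

Squares mod 53: 36^1≡36, 36^2≡24, 36^4≡46, 36^8≡49, 36^16≡16, 36^32≡44
46 = 32 + 8 + 4 + 2, so 36^46 ≡ 44·49·46·24 ≡ 47 (mod 53)
R · y^e ≡ 49·47 = 2303 ≡ 24 (mod 53)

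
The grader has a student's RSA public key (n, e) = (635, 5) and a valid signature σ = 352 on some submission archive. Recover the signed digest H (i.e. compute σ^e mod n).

367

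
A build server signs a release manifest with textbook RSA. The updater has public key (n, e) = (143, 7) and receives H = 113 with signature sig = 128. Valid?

no

sig^7 mod 143 = 28
The recovered value 28 does not match the digest 113.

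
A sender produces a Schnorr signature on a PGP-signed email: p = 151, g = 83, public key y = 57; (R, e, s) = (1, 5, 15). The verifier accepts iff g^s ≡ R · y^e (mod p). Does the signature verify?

does not verify

g^s mod p:
83^2 = 6889 ≡ 94
83^4 ≡ 94^2 = 8836 ≡ 78
83^8 ≡ 78^2 = 6084 ≡ 44
15 = 8 + 4 + 2 + 1, so 83^15 ≡ 44·78·94·83 ≡ 87 (mod 151)
R · y^e mod p:
57^2 = 3249 ≡ 78
57^4 ≡ 78^2 = 6084 ≡ 44
5 = 4 + 1, so 57^5 ≡ 44·57 ≡ 92 (mod 151)
1·92 = 92 ≡ 92 (mod 151)
87 ≠ 92; the check fails.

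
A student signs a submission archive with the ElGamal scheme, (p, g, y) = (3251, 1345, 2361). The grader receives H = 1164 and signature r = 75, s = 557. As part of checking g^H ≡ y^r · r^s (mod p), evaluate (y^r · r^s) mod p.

2254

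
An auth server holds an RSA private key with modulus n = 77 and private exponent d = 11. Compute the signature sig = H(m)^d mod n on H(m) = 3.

(H(m))^2 ≡ 3^2 = 9
(H(m))^4 ≡ 9^2 = 81 ≡ 4
(H(m))^8 ≡ 4^2 = 16
11 = 8 + 2 + 1, so (H(m))^11 ≡ 16·9·3 ≡ 47 (mod 77)

47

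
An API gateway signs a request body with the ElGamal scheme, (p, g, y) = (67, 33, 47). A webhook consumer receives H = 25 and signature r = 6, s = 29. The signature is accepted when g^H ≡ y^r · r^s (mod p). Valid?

yes

Left side g^H mod p:
33^2 = 1089 ≡ 17
33^4 ≡ 17^2 = 289 ≡ 21
33^8 ≡ 21^2 = 441 ≡ 39
33^16 ≡ 39^2 = 1521 ≡ 47
25 = 16 + 8 + 1, so 33^25 ≡ 47·39·33 ≡ 55 (mod 67)
Right side y^r · r^s mod p:
47^2 = 2209 ≡ 65
47^4 ≡ 65^2 = 4225 ≡ 4
6 = 4 + 2, so 47^6 ≡ 4·65 ≡ 59 (mod 67)
6^2 = 36
6^4 ≡ 36^2 = 1296 ≡ 23
6^8 ≡ 23^2 = 529 ≡ 60
6^16 ≡ 60^2 = 3600 ≡ 49
29 = 16 + 8 + 4 + 1, so 6^29 ≡ 49·60·23·6 ≡ 35 (mod 67)
59·35 = 2065 ≡ 55 (mod 67)
55 ≡ 55 (mod 67), so the signature is genuine.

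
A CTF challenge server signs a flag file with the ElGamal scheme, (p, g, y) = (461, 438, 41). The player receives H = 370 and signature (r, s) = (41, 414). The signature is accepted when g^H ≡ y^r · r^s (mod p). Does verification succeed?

Left side g^H mod p:
Squares mod 461: 438^1≡438, 438^2≡68, 438^4≡14, 438^8≡196, 438^16≡153, 438^32≡359, 438^64≡262, 438^128≡416, 438^256≡181
370 = 256 + 64 + 32 + 16 + 2, so 438^370 ≡ 181·262·359·153·68 ≡ 68 (mod 461)
Right side y^r · r^s mod p:
Squares mod 461: 41^1≡41, 41^2≡298, 41^4≡292, 41^8≡440, 41^16≡441, 41^32≡400
41 = 32 + 8 + 1, so 41^41 ≡ 400·440·41 ≡ 428 (mod 461)
Squares mod 461: 41^1≡41, 41^2≡298, 41^4≡292, 41^8≡440, 41^16≡441, 41^32≡400, 41^64≡33, 41^128≡167, 41^256≡229
414 = 256 + 128 + 16 + 8 + 4 + 2, so 41^414 ≡ 229·167·441·440·292·298 ≡ 1 (mod 461)
428·1 = 428 ≡ 428 (mod 461)
68 ≠ 428, so verification fails.

fails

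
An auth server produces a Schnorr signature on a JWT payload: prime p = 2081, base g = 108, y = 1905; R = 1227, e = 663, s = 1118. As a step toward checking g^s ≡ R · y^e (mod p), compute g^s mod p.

108^2 = 11664 ≡ 1259
108^4 ≡ 1259^2 = 1585081 ≡ 1440
108^8 ≡ 1440^2 = 2073600 ≡ 924
108^16 ≡ 924^2 = 853776 ≡ 566
108^32 ≡ 566^2 = 320356 ≡ 1963
108^64 ≡ 1963^2 = 3853369 ≡ 1438
108^128 ≡ 1438^2 = 2067844 ≡ 1411
108^256 ≡ 1411^2 = 1990921 ≡ 1485
108^512 ≡ 1485^2 = 2205225 ≡ 1446
108^1024 ≡ 1446^2 = 2090916 ≡ 1592
1118 = 1024 + 64 + 16 + 8 + 4 + 2, so 108^1118 ≡ 1592·1438·566·924·1440·1259 ≡ 1618 (mod 2081)

1618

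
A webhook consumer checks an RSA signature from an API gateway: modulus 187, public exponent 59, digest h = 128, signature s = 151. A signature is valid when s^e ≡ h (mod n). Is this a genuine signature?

s^59 mod 187 = 128
128 = h, so the signature checks out.

genuine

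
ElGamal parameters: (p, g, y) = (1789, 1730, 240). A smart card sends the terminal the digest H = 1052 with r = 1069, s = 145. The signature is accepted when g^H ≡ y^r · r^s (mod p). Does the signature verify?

Left side g^H mod p:
1730^2 = 2992900 ≡ 1692
1730^4 ≡ 1692^2 = 2862864 ≡ 464
1730^8 ≡ 464^2 = 215296 ≡ 616
1730^16 ≡ 616^2 = 379456 ≡ 188
1730^32 ≡ 188^2 = 35344 ≡ 1353
1730^64 ≡ 1353^2 = 1830609 ≡ 462
1730^128 ≡ 462^2 = 213444 ≡ 553
1730^256 ≡ 553^2 = 305809 ≡ 1679
1730^512 ≡ 1679^2 = 2819041 ≡ 1366
1730^1024 ≡ 1366^2 = 1865956 ≡ 29
1052 = 1024 + 16 + 8 + 4, so 1730^1052 ≡ 29·188·616·464 ≡ 420 (mod 1789)
Right side y^r · r^s mod p:
240^2 = 57600 ≡ 352
240^4 ≡ 352^2 = 123904 ≡ 463
240^8 ≡ 463^2 = 214369 ≡ 1478
240^16 ≡ 1478^2 = 2184484 ≡ 115
240^32 ≡ 115^2 = 13225 ≡ 702
240^64 ≡ 702^2 = 492804 ≡ 829
240^128 ≡ 829^2 = 687241 ≡ 265
240^256 ≡ 265^2 = 70225 ≡ 454
240^512 ≡ 454^2 = 206116 ≡ 381
240^1024 ≡ 381^2 = 145161 ≡ 252
1069 = 1024 + 32 + 8 + 4 + 1, so 240^1069 ≡ 252·702·1478·463·240 ≡ 1702 (mod 1789)
1069^2 = 1142761 ≡ 1379
1069^4 ≡ 1379^2 = 1901641 ≡ 1723
1069^8 ≡ 1723^2 = 2968729 ≡ 778
1069^16 ≡ 778^2 = 605284 ≡ 602
1069^32 ≡ 602^2 = 362404 ≡ 1026
1069^64 ≡ 1026^2 = 1052676 ≡ 744
1069^128 ≡ 744^2 = 553536 ≡ 735
145 = 128 + 16 + 1, so 1069^145 ≡ 735·602·1069 ≡ 1353 (mod 1789)
1702·1353 = 2302806 ≡ 363 (mod 1789)
420 ≠ 363, so verification fails.

does not verify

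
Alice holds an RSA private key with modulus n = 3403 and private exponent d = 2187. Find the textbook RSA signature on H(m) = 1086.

Squares mod 3403: (H(m))^1≡1086, (H(m))^2≡1958, (H(m))^4≡1986, (H(m))^8≡119, (H(m))^16≡549, (H(m))^32≡1937, (H(m))^64≡1863, (H(m))^128≡3112, (H(m))^256≡3009, (H(m))^512≡2101, (H(m))^1024≡510, (H(m))^2048≡1472
2187 = 2048 + 128 + 8 + 2 + 1, so (H(m))^2187 ≡ 1472·3112·119·1958·1086 ≡ 787 (mod 3403)

787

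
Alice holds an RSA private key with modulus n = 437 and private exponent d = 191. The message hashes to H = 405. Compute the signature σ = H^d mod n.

17

H^2 ≡ 405^2 = 164025 ≡ 150
H^4 ≡ 150^2 = 22500 ≡ 213
H^8 ≡ 213^2 = 45369 ≡ 358
H^16 ≡ 358^2 = 128164 ≡ 123
H^32 ≡ 123^2 = 15129 ≡ 271
H^64 ≡ 271^2 = 73441 ≡ 25
H^128 ≡ 25^2 = 625 ≡ 188
191 = 128 + 32 + 16 + 8 + 4 + 2 + 1, so H^191 ≡ 188·271·123·358·213·150·405 ≡ 17 (mod 437)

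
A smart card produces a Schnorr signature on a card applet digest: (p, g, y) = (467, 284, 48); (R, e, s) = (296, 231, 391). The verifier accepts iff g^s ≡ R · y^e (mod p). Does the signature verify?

g^s mod p:
284^2 = 80656 ≡ 332
284^4 ≡ 332^2 = 110224 ≡ 12
284^8 ≡ 12^2 = 144
284^16 ≡ 144^2 = 20736 ≡ 188
284^32 ≡ 188^2 = 35344 ≡ 319
284^64 ≡ 319^2 = 101761 ≡ 422
284^128 ≡ 422^2 = 178084 ≡ 157
284^256 ≡ 157^2 = 24649 ≡ 365
391 = 256 + 128 + 4 + 2 + 1, so 284^391 ≡ 365·157·12·332·284 ≡ 352 (mod 467)
R · y^e mod p:
48^2 = 2304 ≡ 436
48^4 ≡ 436^2 = 190096 ≡ 27
48^8 ≡ 27^2 = 729 ≡ 262
48^16 ≡ 262^2 = 68644 ≡ 462
48^32 ≡ 462^2 = 213444 ≡ 25
48^64 ≡ 25^2 = 625 ≡ 158
48^128 ≡ 158^2 = 24964 ≡ 213
231 = 128 + 64 + 32 + 4 + 2 + 1, so 48^231 ≡ 213·158·25·27·436·48 ≡ 241 (mod 467)
296·241 = 71336 ≡ 352 (mod 467)
352 ≡ 352 (mod 467); signature holds.

verifies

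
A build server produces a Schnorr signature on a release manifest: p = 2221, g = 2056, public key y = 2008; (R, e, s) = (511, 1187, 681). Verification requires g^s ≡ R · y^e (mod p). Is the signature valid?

g^s mod p:
2056^2 = 4227136 ≡ 573
2056^4 ≡ 573^2 = 328329 ≡ 1842
2056^8 ≡ 1842^2 = 3392964 ≡ 1497
2056^16 ≡ 1497^2 = 2241009 ≡ 20
2056^32 ≡ 20^2 = 400
2056^64 ≡ 400^2 = 160000 ≡ 88
2056^128 ≡ 88^2 = 7744 ≡ 1081
2056^256 ≡ 1081^2 = 1168561 ≡ 315
2056^512 ≡ 315^2 = 99225 ≡ 1501
681 = 512 + 128 + 32 + 8 + 1, so 2056^681 ≡ 1501·1081·400·1497·2056 ≡ 2095 (mod 2221)
R · y^e mod p:
2008^2 = 4032064 ≡ 949
2008^4 ≡ 949^2 = 900601 ≡ 1096
2008^8 ≡ 1096^2 = 1201216 ≡ 1876
2008^16 ≡ 1876^2 = 3519376 ≡ 1312
2008^32 ≡ 1312^2 = 1721344 ≡ 69
2008^64 ≡ 69^2 = 4761 ≡ 319
2008^128 ≡ 319^2 = 101761 ≡ 1816
2008^256 ≡ 1816^2 = 3297856 ≡ 1892
2008^512 ≡ 1892^2 = 3579664 ≡ 1633
2008^1024 ≡ 1633^2 = 2666689 ≡ 1489
1187 = 1024 + 128 + 32 + 2 + 1, so 2008^1187 ≡ 1489·1816·69·949·2008 ≡ 304 (mod 2221)
511·304 = 155344 ≡ 2095 (mod 2221)
2095 ≡ 2095 (mod 2221); signature holds.

valid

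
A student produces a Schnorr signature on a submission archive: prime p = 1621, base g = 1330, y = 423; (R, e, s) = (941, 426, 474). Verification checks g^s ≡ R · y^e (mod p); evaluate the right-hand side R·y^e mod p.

423^426 mod 1621 = 1221
R · y^e ≡ 941·1221 = 1148961 ≡ 1293 (mod 1621)

1293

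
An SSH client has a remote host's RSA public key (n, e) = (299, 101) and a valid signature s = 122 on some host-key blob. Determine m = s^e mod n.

s^2 ≡ 122^2 = 14884 ≡ 233
s^4 ≡ 233^2 = 54289 ≡ 170
s^8 ≡ 170^2 = 28900 ≡ 196
s^16 ≡ 196^2 = 38416 ≡ 144
s^32 ≡ 144^2 = 20736 ≡ 105
s^64 ≡ 105^2 = 11025 ≡ 261
101 = 64 + 32 + 4 + 1, so s^101 ≡ 261·105·170·122 ≡ 135 (mod 299)

135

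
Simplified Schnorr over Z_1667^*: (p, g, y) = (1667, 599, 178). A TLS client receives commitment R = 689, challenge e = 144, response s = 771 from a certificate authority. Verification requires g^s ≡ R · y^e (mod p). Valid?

no

g^s mod p:
599^771 mod 1667 = 4
R · y^e mod p:
178^144 mod 1667 = 1223
689·1223 = 842647 ≡ 812 (mod 1667)
4 ≠ 812; the check fails.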